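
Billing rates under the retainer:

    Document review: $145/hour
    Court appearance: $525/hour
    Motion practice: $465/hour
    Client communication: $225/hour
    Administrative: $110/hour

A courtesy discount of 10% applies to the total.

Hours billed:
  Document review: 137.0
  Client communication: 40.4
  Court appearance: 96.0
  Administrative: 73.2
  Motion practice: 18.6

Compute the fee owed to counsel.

$86,450.40

Document review: 137.0 × $145 = $19,865.00
Court appearance: 96.0 × $525 = $50,400.00
Motion practice: 18.6 × $465 = $8,649.00
Client communication: 40.4 × $225 = $9,090.00
Administrative: 73.2 × $110 = $8,052.00
Subtotal: $96,056.00
Less 10% discount: −$9,605.60
Total: $96,056.00 − $9,605.60 = $86,450.40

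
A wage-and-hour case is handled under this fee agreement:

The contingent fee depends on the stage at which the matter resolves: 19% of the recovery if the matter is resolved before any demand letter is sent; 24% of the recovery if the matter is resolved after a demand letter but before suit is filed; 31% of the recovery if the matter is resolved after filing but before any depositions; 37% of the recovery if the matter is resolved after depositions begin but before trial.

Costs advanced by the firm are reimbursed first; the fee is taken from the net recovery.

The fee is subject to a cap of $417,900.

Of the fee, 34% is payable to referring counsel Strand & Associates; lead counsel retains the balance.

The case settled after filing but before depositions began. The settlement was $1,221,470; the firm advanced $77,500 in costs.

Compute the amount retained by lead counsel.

$234,056.26

Fee base (net of costs): $1,221,470 − $77,500 = $1,143,970
The matter settled after filing but before depositions began, so the 31% rate applies.
$1,143,970 × 31% = $354,630.70
$354,630.70 is under the $417,900 cap.
Referral share: 34% of $354,630.70 = $120,574.44; lead counsel retains $354,630.70 − $120,574.44 = $234,056.26.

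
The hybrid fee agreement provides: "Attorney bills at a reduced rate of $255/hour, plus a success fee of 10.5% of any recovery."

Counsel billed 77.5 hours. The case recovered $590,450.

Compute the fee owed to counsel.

$81,759.75

Hourly: 77.5 × $255 = $19,762.50
Success fee: 10.5% of $590,450 = $61,997.25
Total: $19,762.50 + $61,997.25 = $81,759.75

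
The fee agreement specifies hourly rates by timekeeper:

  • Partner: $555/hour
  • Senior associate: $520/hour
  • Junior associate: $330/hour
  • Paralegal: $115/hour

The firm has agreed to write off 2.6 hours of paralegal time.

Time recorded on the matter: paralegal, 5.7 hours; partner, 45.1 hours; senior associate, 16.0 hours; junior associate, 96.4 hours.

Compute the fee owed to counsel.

Partner: 45.1 × $555 = $25,030.50
Senior associate: 16.0 × $520 = $8,320.00
Junior associate: 96.4 × $330 = $31,812.00
Paralegal: 5.7 × $115 = $655.50
Subtotal: $65,818.00
Write-off: 2.6 × $115 = $299.00
Total: $65,818.00 − $299.00 = $65,519.00

$65,519.00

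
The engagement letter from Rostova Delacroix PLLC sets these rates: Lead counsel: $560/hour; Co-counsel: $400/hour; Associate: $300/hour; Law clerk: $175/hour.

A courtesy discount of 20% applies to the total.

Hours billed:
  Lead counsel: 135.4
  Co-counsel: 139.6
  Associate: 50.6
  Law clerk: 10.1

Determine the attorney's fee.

$118,889.20

Lead counsel: 135.4 × $560 = $75,824.00
Co-counsel: 139.6 × $400 = $55,840.00
Associate: 50.6 × $300 = $15,180.00
Law clerk: 10.1 × $175 = $1,767.50
Subtotal: $148,611.50
Less 20% discount: −$29,722.30
Total: $148,611.50 − $29,722.30 = $118,889.20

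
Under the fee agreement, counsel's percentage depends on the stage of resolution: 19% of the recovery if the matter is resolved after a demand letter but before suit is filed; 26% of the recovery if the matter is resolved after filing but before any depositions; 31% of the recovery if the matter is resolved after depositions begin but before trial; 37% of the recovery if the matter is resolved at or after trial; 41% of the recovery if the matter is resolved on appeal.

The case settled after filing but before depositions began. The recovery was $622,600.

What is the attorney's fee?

The matter settled after filing but before depositions began, so the 26% rate applies.
$622,600 × 26% = $161,876.00

$161,876.00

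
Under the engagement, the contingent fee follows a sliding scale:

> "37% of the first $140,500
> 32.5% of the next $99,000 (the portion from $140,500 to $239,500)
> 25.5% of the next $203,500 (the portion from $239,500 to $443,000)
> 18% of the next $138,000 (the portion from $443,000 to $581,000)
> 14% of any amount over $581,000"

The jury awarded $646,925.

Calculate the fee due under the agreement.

First $140,500 at 37% = $51,985.00
Next $99,000 at 32.5% = $32,175.00
Next $203,500 at 25.5% = $51,892.50
Next $138,000 at 18% = $24,840.00
Remaining $65,925 at 14% = $9,229.50
Fee: $51,985.00 + $32,175.00 + $51,892.50 + $24,840.00 + $9,229.50 = $170,122.00

$170,122.00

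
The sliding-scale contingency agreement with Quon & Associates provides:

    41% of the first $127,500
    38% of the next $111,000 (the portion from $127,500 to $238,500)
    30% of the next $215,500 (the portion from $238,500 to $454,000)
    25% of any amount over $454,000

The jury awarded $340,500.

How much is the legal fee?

$125,055.00

First $127,500 at 41% = $52,275.00
Next $111,000 at 38% = $42,180.00
Remaining $102,000 at 30% = $30,600.00
Fee: $52,275.00 + $42,180.00 + $30,600.00 = $125,055.00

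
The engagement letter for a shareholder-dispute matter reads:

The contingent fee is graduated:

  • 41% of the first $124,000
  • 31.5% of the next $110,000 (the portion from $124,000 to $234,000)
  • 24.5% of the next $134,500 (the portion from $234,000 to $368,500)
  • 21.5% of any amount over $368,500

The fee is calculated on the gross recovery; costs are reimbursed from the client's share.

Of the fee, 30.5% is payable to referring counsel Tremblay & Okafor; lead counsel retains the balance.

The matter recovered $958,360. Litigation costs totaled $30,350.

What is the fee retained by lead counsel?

$170,457.37

Fee base is the gross recovery, $958,360; costs are reimbursed separately.
First $124,000 at 41% = $50,840.00
Next $110,000 at 31.5% = $34,650.00
Next $134,500 at 24.5% = $32,952.50
Remaining $589,860 at 21.5% = $126,819.90
Fee: $50,840.00 + $34,650.00 + $32,952.50 + $126,819.90 = $245,262.40
Referral share: 30.5% of $245,262.40 = $74,805.03; lead counsel retains $245,262.40 − $74,805.03 = $170,457.37.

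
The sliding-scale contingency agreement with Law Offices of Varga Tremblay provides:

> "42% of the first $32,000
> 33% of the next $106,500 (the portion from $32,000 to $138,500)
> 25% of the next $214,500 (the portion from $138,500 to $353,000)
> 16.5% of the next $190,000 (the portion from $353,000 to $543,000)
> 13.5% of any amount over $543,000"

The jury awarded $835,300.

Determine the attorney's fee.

$173,020.50

First $32,000 at 42% = $13,440.00
Next $106,500 at 33% = $35,145.00
Next $214,500 at 25% = $53,625.00
Next $190,000 at 16.5% = $31,350.00
Remaining $292,300 at 13.5% = $39,460.50
Fee: $13,440.00 + $35,145.00 + $53,625.00 + $31,350.00 + $39,460.50 = $173,020.50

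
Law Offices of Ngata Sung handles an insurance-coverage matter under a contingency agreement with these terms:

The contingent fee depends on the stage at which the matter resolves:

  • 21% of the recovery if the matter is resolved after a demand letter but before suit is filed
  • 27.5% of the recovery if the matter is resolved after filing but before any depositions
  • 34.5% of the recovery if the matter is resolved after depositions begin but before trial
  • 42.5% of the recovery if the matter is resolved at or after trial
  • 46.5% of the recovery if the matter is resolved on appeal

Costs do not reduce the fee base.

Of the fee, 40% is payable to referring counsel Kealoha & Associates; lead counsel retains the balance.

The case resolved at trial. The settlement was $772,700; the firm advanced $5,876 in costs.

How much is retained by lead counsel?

$197,038.50

Fee base is the gross recovery, $772,700; costs are reimbursed separately.
The matter resolved at trial, so the 42.5% rate applies.
$772,700 × 42.5% = $328,397.50
Referral share: 40% of $328,397.50 = $131,359.00; lead counsel retains $328,397.50 − $131,359.00 = $197,038.50.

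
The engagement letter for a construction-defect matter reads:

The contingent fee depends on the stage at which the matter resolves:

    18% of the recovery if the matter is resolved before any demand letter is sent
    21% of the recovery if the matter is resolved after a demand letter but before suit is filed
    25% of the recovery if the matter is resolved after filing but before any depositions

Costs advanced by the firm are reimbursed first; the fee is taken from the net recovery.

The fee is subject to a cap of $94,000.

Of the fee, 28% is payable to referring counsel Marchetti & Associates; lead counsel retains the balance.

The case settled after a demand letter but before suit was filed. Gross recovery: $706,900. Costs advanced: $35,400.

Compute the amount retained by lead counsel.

$67,680.00

Fee base (net of costs): $706,900 − $35,400 = $671,500
The matter settled after a demand letter but before suit was filed, so the 21% rate applies.
$671,500 × 21% = $141,015.00
$141,015.00 exceeds the $94,000 cap, so the fee is capped at $94,000.00.
Referral share: 28% of $94,000.00 = $26,320.00; lead counsel retains $94,000.00 − $26,320.00 = $67,680.00.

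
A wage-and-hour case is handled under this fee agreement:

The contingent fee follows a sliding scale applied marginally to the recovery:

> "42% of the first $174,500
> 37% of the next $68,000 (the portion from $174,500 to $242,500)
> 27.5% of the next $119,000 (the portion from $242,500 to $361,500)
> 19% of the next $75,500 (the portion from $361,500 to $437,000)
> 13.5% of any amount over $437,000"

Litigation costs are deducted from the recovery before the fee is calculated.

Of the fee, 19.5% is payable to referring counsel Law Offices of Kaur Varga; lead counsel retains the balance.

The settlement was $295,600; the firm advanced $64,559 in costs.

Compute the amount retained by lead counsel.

Fee base (net of costs): $295,600 − $64,559 = $231,041
First $174,500 at 42% = $73,290.00
Remaining $56,541 at 37% = $20,920.17
Fee: $73,290.00 + $20,920.17 = $94,210.17
Referral share: 19.5% of $94,210.17 = $18,370.98; lead counsel retains $94,210.17 − $18,370.98 = $75,839.19.

$75,839.19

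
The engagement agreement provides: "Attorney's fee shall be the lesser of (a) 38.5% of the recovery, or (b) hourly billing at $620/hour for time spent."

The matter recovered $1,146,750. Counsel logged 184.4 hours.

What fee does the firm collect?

$114,328.00

(a) 38.5% of $1,146,750 = $441,498.75
(b) 184.4 × $620 = $114,328.00
The lesser is (b): $114,328.00.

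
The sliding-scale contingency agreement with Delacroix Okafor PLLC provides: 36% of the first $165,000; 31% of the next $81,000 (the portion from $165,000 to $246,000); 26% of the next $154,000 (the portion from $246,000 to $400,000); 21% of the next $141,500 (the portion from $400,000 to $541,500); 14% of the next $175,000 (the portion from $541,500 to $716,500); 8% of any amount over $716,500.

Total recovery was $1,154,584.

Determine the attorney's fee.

First $165,000 at 36% = $59,400.00
Next $81,000 at 31% = $25,110.00
Next $154,000 at 26% = $40,040.00
Next $141,500 at 21% = $29,715.00
Next $175,000 at 14% = $24,500.00
Remaining $438,084 at 8% = $35,046.72
Fee: $59,400.00 + $25,110.00 + $40,040.00 + $29,715.00 + $24,500.00 + $35,046.72 = $213,811.72

$213,811.72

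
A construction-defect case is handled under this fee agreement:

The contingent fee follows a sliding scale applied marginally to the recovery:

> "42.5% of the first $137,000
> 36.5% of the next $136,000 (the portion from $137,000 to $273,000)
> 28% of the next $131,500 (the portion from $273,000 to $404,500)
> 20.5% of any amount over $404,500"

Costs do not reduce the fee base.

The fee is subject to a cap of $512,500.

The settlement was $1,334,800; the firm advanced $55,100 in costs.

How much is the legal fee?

Fee base is the gross recovery, $1,334,800; costs are reimbursed separately.
First $137,000 at 42.5% = $58,225.00
Next $136,000 at 36.5% = $49,640.00
Next $131,500 at 28% = $36,820.00
Remaining $930,300 at 20.5% = $190,711.50
Fee: $58,225.00 + $49,640.00 + $36,820.00 + $190,711.50 = $335,396.50
$335,396.50 is under the $512,500 cap.

$335,396.50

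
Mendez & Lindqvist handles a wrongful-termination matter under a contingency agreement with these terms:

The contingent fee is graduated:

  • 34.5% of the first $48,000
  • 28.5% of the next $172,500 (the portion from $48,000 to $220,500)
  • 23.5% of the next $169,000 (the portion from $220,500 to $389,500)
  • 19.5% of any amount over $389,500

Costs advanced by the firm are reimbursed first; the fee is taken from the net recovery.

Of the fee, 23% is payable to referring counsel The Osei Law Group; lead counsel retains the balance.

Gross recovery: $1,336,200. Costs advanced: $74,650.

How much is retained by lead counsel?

Fee base (net of costs): $1,336,200 − $74,650 = $1,261,550
First $48,000 at 34.5% = $16,560.00
Next $172,500 at 28.5% = $49,162.50
Next $169,000 at 23.5% = $39,715.00
Remaining $872,050 at 19.5% = $170,049.75
Fee: $16,560.00 + $49,162.50 + $39,715.00 + $170,049.75 = $275,487.25
Referral share: 23% of $275,487.25 = $63,362.07; lead counsel retains $275,487.25 − $63,362.07 = $212,125.18.

$212,125.18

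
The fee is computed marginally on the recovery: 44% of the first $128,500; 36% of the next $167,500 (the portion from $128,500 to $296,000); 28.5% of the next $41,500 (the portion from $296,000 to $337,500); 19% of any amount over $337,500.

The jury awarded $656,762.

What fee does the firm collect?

First $128,500 at 44% = $56,540.00
Next $167,500 at 36% = $60,300.00
Next $41,500 at 28.5% = $11,827.50
Remaining $319,262 at 19% = $60,659.78
Fee: $56,540.00 + $60,300.00 + $11,827.50 + $60,659.78 = $189,327.28

$189,327.28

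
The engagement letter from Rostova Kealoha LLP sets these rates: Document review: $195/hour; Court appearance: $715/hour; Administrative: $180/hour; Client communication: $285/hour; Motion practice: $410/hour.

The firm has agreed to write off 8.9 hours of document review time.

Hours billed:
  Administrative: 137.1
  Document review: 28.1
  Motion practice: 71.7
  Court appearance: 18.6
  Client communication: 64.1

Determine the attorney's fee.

$89,386.50

Document review: 28.1 × $195 = $5,479.50
Court appearance: 18.6 × $715 = $13,299.00
Administrative: 137.1 × $180 = $24,678.00
Client communication: 64.1 × $285 = $18,268.50
Motion practice: 71.7 × $410 = $29,397.00
Subtotal: $91,122.00
Write-off: 8.9 × $195 = $1,735.50
Total: $91,122.00 − $1,735.50 = $89,386.50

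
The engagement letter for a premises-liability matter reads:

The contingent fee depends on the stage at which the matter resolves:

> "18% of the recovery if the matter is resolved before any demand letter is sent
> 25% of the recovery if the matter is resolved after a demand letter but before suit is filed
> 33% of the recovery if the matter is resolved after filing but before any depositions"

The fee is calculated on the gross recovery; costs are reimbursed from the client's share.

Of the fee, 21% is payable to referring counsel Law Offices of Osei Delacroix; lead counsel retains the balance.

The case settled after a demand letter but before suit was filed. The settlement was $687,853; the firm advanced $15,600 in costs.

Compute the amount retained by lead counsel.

Fee base is the gross recovery, $687,853; costs are reimbursed separately.
The matter settled after a demand letter but before suit was filed, so the 25% rate applies.
$687,853 × 25% = $171,963.25
Referral share: 21% of $171,963.25 = $36,112.28; lead counsel retains $171,963.25 − $36,112.28 = $135,850.97.

$135,850.97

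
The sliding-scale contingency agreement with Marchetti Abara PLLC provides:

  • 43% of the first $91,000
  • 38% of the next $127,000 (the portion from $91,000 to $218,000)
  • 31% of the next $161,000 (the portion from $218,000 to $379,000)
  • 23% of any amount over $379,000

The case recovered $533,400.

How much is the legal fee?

First $91,000 at 43% = $39,130.00
Next $127,000 at 38% = $48,260.00
Next $161,000 at 31% = $49,910.00
Remaining $154,400 at 23% = $35,512.00
Fee: $39,130.00 + $48,260.00 + $49,910.00 + $35,512.00 = $172,812.00

$172,812.00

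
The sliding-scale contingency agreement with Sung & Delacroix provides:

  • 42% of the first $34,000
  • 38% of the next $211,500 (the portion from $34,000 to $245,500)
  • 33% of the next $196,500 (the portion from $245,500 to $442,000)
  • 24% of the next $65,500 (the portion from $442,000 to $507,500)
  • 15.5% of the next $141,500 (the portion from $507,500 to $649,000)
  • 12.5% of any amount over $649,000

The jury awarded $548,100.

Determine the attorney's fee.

$181,508.00

First $34,000 at 42% = $14,280.00
Next $211,500 at 38% = $80,370.00
Next $196,500 at 33% = $64,845.00
Next $65,500 at 24% = $15,720.00
Remaining $40,600 at 15.5% = $6,293.00
Fee: $14,280.00 + $80,370.00 + $64,845.00 + $15,720.00 + $6,293.00 = $181,508.00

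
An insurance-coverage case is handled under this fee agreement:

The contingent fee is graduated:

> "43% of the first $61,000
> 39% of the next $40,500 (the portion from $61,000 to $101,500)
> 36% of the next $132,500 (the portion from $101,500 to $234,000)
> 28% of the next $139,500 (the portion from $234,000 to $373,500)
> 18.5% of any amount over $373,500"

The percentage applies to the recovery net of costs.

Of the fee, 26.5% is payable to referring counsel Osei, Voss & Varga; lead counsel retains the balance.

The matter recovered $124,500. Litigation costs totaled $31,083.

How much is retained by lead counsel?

$28,571.38

Fee base (net of costs): $124,500 − $31,083 = $93,417
First $61,000 at 43% = $26,230.00
Remaining $32,417 at 39% = $12,642.63
Fee: $26,230.00 + $12,642.63 = $38,872.63
Referral share: 26.5% of $38,872.63 = $10,301.25; lead counsel retains $38,872.63 − $10,301.25 = $28,571.38.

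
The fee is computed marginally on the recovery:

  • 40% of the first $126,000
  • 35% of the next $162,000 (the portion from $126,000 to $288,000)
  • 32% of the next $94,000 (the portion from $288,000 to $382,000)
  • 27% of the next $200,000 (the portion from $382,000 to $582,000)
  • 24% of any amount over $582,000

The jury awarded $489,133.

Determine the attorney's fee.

First $126,000 at 40% = $50,400.00
Next $162,000 at 35% = $56,700.00
Next $94,000 at 32% = $30,080.00
Remaining $107,133 at 27% = $28,925.91
Fee: $50,400.00 + $56,700.00 + $30,080.00 + $28,925.91 = $166,105.91

$166,105.91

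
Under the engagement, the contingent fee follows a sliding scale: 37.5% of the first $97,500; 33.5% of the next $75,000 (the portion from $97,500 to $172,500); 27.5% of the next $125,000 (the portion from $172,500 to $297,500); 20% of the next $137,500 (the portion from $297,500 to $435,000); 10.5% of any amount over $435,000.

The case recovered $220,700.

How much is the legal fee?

First $97,500 at 37.5% = $36,562.50
Next $75,000 at 33.5% = $25,125.00
Remaining $48,200 at 27.5% = $13,255.00
Fee: $36,562.50 + $25,125.00 + $13,255.00 = $74,942.50

$74,942.50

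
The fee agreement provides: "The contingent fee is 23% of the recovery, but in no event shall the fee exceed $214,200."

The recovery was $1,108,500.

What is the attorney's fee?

23% of $1,108,500 = $254,955.00
That exceeds the $214,200 cap, so the fee is capped at $214,200.

$214,200.00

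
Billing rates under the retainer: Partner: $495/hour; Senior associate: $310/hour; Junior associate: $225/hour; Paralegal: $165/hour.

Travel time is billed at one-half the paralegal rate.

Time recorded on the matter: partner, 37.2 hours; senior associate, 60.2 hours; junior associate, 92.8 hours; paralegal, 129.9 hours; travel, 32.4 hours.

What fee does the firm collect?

Partner: 37.2 × $495 = $18,414.00
Senior associate: 60.2 × $310 = $18,662.00
Junior associate: 92.8 × $225 = $20,880.00
Paralegal: 129.9 × $165 = $21,433.50
Subtotal: $18,414.00 + $18,662.00 + $20,880.00 + $21,433.50 = $79,389.50
Travel: 32.4 × ($165 ÷ 2) = 32.4 × $82.50 = $2,673.00
Total: $79,389.50 + $2,673.00 = $82,062.50

$82,062.50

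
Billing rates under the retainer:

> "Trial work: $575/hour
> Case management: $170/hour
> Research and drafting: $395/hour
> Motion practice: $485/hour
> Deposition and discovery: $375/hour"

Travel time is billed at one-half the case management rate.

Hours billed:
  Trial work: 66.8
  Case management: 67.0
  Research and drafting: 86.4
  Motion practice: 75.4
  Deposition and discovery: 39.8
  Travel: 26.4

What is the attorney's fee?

$137,666.00

Trial work: 66.8 × $575 = $38,410.00
Case management: 67.0 × $170 = $11,390.00
Research and drafting: 86.4 × $395 = $34,128.00
Motion practice: 75.4 × $485 = $36,569.00
Deposition and discovery: 39.8 × $375 = $14,925.00
Subtotal: $38,410.00 + $11,390.00 + $34,128.00 + $36,569.00 + $14,925.00 = $135,422.00
Travel: 26.4 × ($170 ÷ 2) = 26.4 × $85.00 = $2,244.00
Total: $135,422.00 + $2,244.00 = $137,666.00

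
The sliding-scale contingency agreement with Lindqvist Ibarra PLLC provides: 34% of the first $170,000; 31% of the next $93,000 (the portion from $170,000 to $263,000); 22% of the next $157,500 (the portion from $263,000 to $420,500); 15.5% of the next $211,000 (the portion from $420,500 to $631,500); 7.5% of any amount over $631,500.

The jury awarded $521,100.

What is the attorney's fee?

First $170,000 at 34% = $57,800.00
Next $93,000 at 31% = $28,830.00
Next $157,500 at 22% = $34,650.00
Remaining $100,600 at 15.5% = $15,593.00
Fee: $57,800.00 + $28,830.00 + $34,650.00 + $15,593.00 = $136,873.00

$136,873.00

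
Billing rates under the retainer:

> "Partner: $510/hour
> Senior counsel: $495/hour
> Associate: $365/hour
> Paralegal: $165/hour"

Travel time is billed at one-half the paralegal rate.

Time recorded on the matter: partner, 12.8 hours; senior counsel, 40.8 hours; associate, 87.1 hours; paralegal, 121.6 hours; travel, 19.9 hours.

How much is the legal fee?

Partner: 12.8 × $510 = $6,528.00
Senior counsel: 40.8 × $495 = $20,196.00
Associate: 87.1 × $365 = $31,791.50
Paralegal: 121.6 × $165 = $20,064.00
Subtotal: $6,528.00 + $20,196.00 + $31,791.50 + $20,064.00 = $78,579.50
Travel: 19.9 × ($165 ÷ 2) = 19.9 × $82.50 = $1,641.75
Total: $78,579.50 + $1,641.75 = $80,221.25

$80,221.25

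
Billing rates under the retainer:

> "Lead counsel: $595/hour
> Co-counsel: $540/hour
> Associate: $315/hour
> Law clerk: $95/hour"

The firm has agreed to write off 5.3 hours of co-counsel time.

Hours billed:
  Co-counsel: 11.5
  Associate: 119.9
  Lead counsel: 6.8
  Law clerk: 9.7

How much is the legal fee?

Lead counsel: 6.8 × $595 = $4,046.00
Co-counsel: 11.5 × $540 = $6,210.00
Associate: 119.9 × $315 = $37,768.50
Law clerk: 9.7 × $95 = $921.50
Subtotal: $48,946.00
Write-off: 5.3 × $540 = $2,862.00
Total: $48,946.00 − $2,862.00 = $46,084.00

$46,084.00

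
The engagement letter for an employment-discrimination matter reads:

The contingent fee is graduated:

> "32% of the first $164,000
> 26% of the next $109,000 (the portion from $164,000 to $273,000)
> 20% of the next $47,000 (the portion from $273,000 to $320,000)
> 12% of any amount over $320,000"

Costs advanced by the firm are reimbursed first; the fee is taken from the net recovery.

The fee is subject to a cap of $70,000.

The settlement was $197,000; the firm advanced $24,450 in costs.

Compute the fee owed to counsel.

Fee base (net of costs): $197,000 − $24,450 = $172,550
First $164,000 at 32% = $52,480.00
Remaining $8,550 at 26% = $2,223.00
Fee: $52,480.00 + $2,223.00 = $54,703.00
$54,703.00 is under the $70,000 cap.

$54,703.00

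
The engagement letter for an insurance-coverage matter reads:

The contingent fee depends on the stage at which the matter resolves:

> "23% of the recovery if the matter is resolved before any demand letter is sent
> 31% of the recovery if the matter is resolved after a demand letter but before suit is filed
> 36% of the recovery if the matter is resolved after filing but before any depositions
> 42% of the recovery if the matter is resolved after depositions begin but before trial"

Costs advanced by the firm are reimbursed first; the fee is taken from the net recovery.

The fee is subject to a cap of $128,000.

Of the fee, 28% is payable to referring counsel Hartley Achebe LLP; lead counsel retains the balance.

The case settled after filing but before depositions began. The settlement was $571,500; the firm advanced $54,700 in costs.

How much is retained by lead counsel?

Fee base (net of costs): $571,500 − $54,700 = $516,800
The matter settled after filing but before depositions began, so the 36% rate applies.
$516,800 × 36% = $186,048.00
$186,048.00 exceeds the $128,000 cap, so the fee is capped at $128,000.00.
Referral share: 28% of $128,000.00 = $35,840.00; lead counsel retains $128,000.00 − $35,840.00 = $92,160.00.

$92,160.00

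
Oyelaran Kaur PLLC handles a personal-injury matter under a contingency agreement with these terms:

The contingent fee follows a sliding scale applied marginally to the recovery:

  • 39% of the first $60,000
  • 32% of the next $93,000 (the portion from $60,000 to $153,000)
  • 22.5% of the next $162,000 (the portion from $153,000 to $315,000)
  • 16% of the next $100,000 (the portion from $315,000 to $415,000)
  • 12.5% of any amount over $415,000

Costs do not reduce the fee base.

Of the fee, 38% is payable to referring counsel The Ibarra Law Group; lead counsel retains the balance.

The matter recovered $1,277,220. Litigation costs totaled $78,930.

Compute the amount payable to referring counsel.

$81,087.25

Fee base is the gross recovery, $1,277,220; costs are reimbursed separately.
First $60,000 at 39% = $23,400.00
Next $93,000 at 32% = $29,760.00
Next $162,000 at 22.5% = $36,450.00
Next $100,000 at 16% = $16,000.00
Remaining $862,220 at 12.5% = $107,777.50
Fee: $23,400.00 + $29,760.00 + $36,450.00 + $16,000.00 + $107,777.50 = $213,387.50
Referral share: 38% of $213,387.50 = $81,087.25; lead counsel retains $213,387.50 − $81,087.25 = $132,300.25.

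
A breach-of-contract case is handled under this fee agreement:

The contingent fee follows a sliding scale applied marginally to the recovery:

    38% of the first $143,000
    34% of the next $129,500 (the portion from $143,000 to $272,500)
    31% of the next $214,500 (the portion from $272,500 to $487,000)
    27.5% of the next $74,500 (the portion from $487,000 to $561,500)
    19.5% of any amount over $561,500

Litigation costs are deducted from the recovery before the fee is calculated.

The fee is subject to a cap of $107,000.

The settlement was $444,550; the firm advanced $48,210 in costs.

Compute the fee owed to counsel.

Fee base (net of costs): $444,550 − $48,210 = $396,340
First $143,000 at 38% = $54,340.00
Next $129,500 at 34% = $44,030.00
Remaining $123,840 at 31% = $38,390.40
Fee: $54,340.00 + $44,030.00 + $38,390.40 = $136,760.40
$136,760.40 exceeds the $107,000 cap, so the fee is capped at $107,000.00.

$107,000.00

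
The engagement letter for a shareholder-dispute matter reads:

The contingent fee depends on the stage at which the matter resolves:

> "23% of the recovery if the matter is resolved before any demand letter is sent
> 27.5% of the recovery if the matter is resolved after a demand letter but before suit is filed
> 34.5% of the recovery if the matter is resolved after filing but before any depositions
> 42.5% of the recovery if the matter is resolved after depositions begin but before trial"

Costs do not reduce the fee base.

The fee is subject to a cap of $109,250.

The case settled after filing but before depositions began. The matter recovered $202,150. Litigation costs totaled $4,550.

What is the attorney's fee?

Fee base is the gross recovery, $202,150; costs are reimbursed separately.
The matter settled after filing but before depositions began, so the 34.5% rate applies.
$202,150 × 34.5% = $69,741.75
$69,741.75 is under the $109,250 cap.

$69,741.75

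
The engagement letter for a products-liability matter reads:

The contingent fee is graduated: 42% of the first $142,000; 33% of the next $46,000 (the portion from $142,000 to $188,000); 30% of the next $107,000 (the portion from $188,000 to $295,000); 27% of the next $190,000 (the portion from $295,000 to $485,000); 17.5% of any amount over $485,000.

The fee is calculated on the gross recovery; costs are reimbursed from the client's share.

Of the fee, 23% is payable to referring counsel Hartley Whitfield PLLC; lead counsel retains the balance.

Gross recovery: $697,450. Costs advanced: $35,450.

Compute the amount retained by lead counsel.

Fee base is the gross recovery, $697,450; costs are reimbursed separately.
First $142,000 at 42% = $59,640.00
Next $46,000 at 33% = $15,180.00
Next $107,000 at 30% = $32,100.00
Next $190,000 at 27% = $51,300.00
Remaining $212,450 at 17.5% = $37,178.75
Fee: $59,640.00 + $15,180.00 + $32,100.00 + $51,300.00 + $37,178.75 = $195,398.75
Referral share: 23% of $195,398.75 = $44,941.71; lead counsel retains $195,398.75 − $44,941.71 = $150,457.04.

$150,457.04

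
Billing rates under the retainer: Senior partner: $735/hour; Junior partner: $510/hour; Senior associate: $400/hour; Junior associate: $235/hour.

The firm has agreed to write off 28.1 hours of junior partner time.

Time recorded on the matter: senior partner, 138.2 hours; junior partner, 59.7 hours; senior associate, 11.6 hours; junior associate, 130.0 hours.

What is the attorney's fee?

Senior partner: 138.2 × $735 = $101,577.00
Junior partner: 59.7 × $510 = $30,447.00
Senior associate: 11.6 × $400 = $4,640.00
Junior associate: 130.0 × $235 = $30,550.00
Subtotal: $167,214.00
Write-off: 28.1 × $510 = $14,331.00
Total: $167,214.00 − $14,331.00 = $152,883.00

$152,883.00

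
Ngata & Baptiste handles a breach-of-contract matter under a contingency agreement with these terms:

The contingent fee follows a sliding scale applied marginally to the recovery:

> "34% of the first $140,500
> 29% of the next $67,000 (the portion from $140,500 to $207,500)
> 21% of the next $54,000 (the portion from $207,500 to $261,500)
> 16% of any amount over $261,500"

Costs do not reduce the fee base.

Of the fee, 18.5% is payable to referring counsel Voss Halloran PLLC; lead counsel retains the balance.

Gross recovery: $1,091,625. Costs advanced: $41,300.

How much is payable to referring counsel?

$39,101.60

Fee base is the gross recovery, $1,091,625; costs are reimbursed separately.
First $140,500 at 34% = $47,770.00
Next $67,000 at 29% = $19,430.00
Next $54,000 at 21% = $11,340.00
Remaining $830,125 at 16% = $132,820.00
Fee: $47,770.00 + $19,430.00 + $11,340.00 + $132,820.00 = $211,360.00
Referral share: 18.5% of $211,360.00 = $39,101.60; lead counsel retains $211,360.00 − $39,101.60 = $172,258.40.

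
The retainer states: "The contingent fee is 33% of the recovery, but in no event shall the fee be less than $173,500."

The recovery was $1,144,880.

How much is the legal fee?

33% of $1,144,880 = $377,810.40
That exceeds the $173,500 minimum.

$377,810.40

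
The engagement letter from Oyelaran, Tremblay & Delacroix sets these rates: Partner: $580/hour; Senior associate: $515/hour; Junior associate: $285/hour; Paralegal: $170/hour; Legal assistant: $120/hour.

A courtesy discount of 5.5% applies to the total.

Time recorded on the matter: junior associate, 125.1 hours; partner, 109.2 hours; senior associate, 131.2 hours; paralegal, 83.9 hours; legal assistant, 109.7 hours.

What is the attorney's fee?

Partner: 109.2 × $580 = $63,336.00
Senior associate: 131.2 × $515 = $67,568.00
Junior associate: 125.1 × $285 = $35,653.50
Paralegal: 83.9 × $170 = $14,263.00
Legal assistant: 109.7 × $120 = $13,164.00
Subtotal: $193,984.50
Less 5.5% discount: −$10,669.15
Total: $193,984.50 − $10,669.15 = $183,315.35

$183,315.35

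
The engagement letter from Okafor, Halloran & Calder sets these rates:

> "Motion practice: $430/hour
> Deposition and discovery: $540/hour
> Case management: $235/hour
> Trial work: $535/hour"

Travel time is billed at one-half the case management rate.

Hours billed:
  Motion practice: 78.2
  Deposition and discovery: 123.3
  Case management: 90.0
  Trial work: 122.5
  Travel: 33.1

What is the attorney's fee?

$190,784.75

Motion practice: 78.2 × $430 = $33,626.00
Deposition and discovery: 123.3 × $540 = $66,582.00
Case management: 90.0 × $235 = $21,150.00
Trial work: 122.5 × $535 = $65,537.50
Subtotal: $33,626.00 + $66,582.00 + $21,150.00 + $65,537.50 = $186,895.50
Travel: 33.1 × ($235 ÷ 2) = 33.1 × $117.50 = $3,889.25
Total: $186,895.50 + $3,889.25 = $190,784.75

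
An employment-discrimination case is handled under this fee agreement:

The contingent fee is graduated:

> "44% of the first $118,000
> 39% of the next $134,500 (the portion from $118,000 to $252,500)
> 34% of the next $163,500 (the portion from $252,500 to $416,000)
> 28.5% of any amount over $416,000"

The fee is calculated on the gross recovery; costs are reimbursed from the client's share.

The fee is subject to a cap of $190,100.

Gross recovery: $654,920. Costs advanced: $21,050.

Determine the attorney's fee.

Fee base is the gross recovery, $654,920; costs are reimbursed separately.
First $118,000 at 44% = $51,920.00
Next $134,500 at 39% = $52,455.00
Next $163,500 at 34% = $55,590.00
Remaining $238,920 at 28.5% = $68,092.20
Fee: $51,920.00 + $52,455.00 + $55,590.00 + $68,092.20 = $228,057.20
$228,057.20 exceeds the $190,100 cap, so the fee is capped at $190,100.00.

$190,100.00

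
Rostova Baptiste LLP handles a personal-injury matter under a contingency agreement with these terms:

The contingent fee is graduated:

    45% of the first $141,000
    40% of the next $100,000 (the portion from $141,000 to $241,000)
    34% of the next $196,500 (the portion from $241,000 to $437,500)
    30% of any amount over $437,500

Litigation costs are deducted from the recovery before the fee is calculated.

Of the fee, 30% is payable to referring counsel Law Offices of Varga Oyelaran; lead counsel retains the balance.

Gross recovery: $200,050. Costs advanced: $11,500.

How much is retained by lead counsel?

$57,729.00

Fee base (net of costs): $200,050 − $11,500 = $188,550
First $141,000 at 45% = $63,450.00
Remaining $47,550 at 40% = $19,020.00
Fee: $63,450.00 + $19,020.00 = $82,470.00
Referral share: 30% of $82,470.00 = $24,741.00; lead counsel retains $82,470.00 − $24,741.00 = $57,729.00.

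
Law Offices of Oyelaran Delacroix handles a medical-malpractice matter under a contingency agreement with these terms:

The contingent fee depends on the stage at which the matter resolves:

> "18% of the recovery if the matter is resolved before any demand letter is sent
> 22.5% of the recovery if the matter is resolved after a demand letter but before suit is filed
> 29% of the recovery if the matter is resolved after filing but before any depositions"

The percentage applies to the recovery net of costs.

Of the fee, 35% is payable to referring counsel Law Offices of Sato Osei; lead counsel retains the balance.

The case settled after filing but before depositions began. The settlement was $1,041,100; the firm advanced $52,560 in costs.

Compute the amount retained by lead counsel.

Fee base (net of costs): $1,041,100 − $52,560 = $988,540
The matter settled after filing but before depositions began, so the 29% rate applies.
$988,540 × 29% = $286,676.60
Referral share: 35% of $286,676.60 = $100,336.81; lead counsel retains $286,676.60 − $100,336.81 = $186,339.79.

$186,339.79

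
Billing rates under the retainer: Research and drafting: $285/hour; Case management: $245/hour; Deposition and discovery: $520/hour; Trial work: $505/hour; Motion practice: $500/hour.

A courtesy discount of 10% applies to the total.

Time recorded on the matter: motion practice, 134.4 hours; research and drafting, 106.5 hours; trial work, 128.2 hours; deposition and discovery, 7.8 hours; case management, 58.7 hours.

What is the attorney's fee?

$162,657.90

Research and drafting: 106.5 × $285 = $30,352.50
Case management: 58.7 × $245 = $14,381.50
Deposition and discovery: 7.8 × $520 = $4,056.00
Trial work: 128.2 × $505 = $64,741.00
Motion practice: 134.4 × $500 = $67,200.00
Subtotal: $180,731.00
Less 10% discount: −$18,073.10
Total: $180,731.00 − $18,073.10 = $162,657.90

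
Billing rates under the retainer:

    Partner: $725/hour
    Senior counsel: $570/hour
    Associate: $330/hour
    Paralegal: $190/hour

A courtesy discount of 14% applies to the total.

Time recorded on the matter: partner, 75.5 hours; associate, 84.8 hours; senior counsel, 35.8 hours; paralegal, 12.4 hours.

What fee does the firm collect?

$90,715.81

Partner: 75.5 × $725 = $54,737.50
Senior counsel: 35.8 × $570 = $20,406.00
Associate: 84.8 × $330 = $27,984.00
Paralegal: 12.4 × $190 = $2,356.00
Subtotal: $105,483.50
Less 14% discount: −$14,767.69
Total: $105,483.50 − $14,767.69 = $90,715.81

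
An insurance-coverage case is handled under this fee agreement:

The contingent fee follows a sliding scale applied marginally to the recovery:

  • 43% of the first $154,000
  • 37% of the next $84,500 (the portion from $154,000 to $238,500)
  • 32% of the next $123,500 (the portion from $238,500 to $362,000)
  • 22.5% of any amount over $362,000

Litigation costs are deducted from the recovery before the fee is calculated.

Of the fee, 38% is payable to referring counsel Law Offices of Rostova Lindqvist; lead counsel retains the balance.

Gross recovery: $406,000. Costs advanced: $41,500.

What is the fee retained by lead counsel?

Fee base (net of costs): $406,000 − $41,500 = $364,500
First $154,000 at 43% = $66,220.00
Next $84,500 at 37% = $31,265.00
Next $123,500 at 32% = $39,520.00
Remaining $2,500 at 22.5% = $562.50
Fee: $66,220.00 + $31,265.00 + $39,520.00 + $562.50 = $137,567.50
Referral share: 38% of $137,567.50 = $52,275.65; lead counsel retains $137,567.50 − $52,275.65 = $85,291.85.

$85,291.85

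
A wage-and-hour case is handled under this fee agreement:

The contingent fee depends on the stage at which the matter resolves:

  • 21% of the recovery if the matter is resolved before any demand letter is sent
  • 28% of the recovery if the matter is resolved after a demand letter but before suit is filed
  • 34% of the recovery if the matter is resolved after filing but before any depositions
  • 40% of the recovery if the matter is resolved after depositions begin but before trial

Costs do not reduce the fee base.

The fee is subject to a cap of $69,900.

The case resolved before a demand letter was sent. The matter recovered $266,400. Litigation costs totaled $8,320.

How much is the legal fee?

Fee base is the gross recovery, $266,400; costs are reimbursed separately.
The matter resolved before a demand letter was sent, so the 21% rate applies.
$266,400 × 21% = $55,944.00
$55,944.00 is under the $69,900 cap.

$55,944.00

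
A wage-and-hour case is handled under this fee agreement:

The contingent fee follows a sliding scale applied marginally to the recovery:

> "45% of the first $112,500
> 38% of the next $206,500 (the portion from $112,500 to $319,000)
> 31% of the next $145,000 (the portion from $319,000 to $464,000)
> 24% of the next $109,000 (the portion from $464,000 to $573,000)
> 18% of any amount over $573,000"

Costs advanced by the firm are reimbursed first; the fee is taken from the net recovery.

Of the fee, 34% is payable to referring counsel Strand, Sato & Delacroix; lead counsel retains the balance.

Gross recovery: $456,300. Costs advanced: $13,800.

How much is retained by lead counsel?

$110,470.80

Fee base (net of costs): $456,300 − $13,800 = $442,500
First $112,500 at 45% = $50,625.00
Next $206,500 at 38% = $78,470.00
Remaining $123,500 at 31% = $38,285.00
Fee: $50,625.00 + $78,470.00 + $38,285.00 = $167,380.00
Referral share: 34% of $167,380.00 = $56,909.20; lead counsel retains $167,380.00 − $56,909.20 = $110,470.80.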